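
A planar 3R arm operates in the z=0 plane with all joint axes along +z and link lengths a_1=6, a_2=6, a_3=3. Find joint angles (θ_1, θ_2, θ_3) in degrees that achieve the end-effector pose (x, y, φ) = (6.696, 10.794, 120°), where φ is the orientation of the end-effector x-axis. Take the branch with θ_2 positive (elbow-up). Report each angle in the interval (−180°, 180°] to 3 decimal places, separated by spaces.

wrist centre = target − a_3·(cos φ, sin φ) = (8.1960, 8.1959)
cos θ_2 = (134.3476−6²−6²)/(2·6·6) = 0.8659; θ_2 = 30.0099° (elbow-up)
β = atan2(8.1959,8.1960) = 44.9997°; ψ = atan2(3.0009,11.1956) = 15.0050°
θ_1 = β − ψ = 29.9948°
θ_3 = φ − θ_1 − θ_2 = 59.9953° (wrapped to (-180°,180°])

29.995 30.010 59.995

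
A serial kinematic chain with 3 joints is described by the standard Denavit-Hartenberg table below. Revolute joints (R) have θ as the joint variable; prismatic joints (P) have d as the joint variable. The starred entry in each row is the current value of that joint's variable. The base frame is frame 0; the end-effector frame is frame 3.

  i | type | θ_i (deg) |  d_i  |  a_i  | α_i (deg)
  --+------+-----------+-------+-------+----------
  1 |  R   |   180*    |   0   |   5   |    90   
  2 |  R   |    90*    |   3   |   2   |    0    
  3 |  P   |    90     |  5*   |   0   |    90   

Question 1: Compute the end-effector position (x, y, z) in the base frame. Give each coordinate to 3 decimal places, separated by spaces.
-5.000 8.000 2.000

after link 1: o_1 = (-5.0000, 0.0000, 0.0000)
after link 2: o_2 = (-5.0000, 3.0000, 2.0000)
after link 3: o_3 = (-5.0000, 8.0000, 2.0000)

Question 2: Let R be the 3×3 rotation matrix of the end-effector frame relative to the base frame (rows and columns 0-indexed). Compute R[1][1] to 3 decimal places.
1.000

End-effector y-axis (col 1 of R) = (0.0000,1.0000,0.0000)
R[1][1] = 1.0000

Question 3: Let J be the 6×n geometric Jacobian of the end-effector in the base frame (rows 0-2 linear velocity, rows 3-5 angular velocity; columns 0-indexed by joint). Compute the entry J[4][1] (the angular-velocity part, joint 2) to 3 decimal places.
1.000

axis z_1 = (0.0000,1.0000,0.0000); lever o_n−o_1 = (0.0000,8.0000,2.0000)
cross product → J_v[:, 1] = (2.0000,-0.0000,0.0000)
J_ω[:, 1] = z_1
entry J[4][1] = 1.0000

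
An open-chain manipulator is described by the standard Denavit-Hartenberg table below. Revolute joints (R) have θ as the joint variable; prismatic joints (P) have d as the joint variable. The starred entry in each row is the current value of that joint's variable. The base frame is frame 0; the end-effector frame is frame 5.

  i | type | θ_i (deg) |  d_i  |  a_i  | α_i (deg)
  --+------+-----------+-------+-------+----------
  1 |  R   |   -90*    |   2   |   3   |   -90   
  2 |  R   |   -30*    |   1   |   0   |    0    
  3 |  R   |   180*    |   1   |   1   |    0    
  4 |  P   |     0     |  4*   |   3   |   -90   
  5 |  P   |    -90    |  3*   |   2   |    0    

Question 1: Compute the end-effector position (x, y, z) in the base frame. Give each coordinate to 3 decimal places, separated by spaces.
8.000 1.964 2.598

after link 1: o_1 = (0.0000, -3.0000, 2.0000)
after link 2: o_2 = (1.0000, -3.0000, 2.0000)
after link 3: o_3 = (2.0000, -2.1340, 1.5000)
after link 4: o_4 = (6.0000, 0.4641, 0.0000)
after link 5: o_5 = (8.0000, 1.9641, 2.5981)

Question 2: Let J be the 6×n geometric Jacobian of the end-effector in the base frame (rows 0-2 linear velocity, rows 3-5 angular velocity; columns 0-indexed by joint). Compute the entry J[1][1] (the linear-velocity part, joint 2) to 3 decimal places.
axis z_1 = (1.0000,0.0000,0.0000); lever o_n−o_1 = (8.0000,4.9641,0.5981)
cross product → J_v[:, 1] = (-0.0000,-0.5981,4.9641)
J_ω[:, 1] = z_1
entry J[1][1] = -0.5981

-0.598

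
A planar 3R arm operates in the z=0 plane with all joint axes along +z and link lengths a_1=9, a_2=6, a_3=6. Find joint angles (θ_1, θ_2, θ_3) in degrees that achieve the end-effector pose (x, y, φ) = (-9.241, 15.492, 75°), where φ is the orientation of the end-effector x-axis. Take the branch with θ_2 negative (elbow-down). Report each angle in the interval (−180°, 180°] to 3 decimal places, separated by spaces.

wrist centre = target − a_3·(cos φ, sin φ) = (-10.7939, 9.6964)
cos θ_2 = (210.5296−9²−6²)/(2·9·6) = 0.8660; θ_2 = -30.0012° (elbow-down)
β = atan2(9.6964,-10.7939) = 138.0658°; ψ = atan2(-3.0001,14.1961) = -11.9329°
θ_1 = β − ψ = 149.9988°
θ_3 = φ − θ_1 − θ_2 = -44.9976° (wrapped to (-180°,180°])

149.999 -30.001 -44.998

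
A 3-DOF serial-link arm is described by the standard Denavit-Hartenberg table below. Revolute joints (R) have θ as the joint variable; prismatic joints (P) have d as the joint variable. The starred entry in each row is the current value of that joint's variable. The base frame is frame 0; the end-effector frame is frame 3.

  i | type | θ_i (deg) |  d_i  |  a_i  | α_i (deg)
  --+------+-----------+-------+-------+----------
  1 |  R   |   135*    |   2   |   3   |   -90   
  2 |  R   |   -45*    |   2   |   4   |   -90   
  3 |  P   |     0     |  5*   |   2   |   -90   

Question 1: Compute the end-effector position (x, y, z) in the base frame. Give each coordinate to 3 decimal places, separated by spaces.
after link 1: o_1 = (-2.1213, 2.1213, 2.0000)
after link 2: o_2 = (-5.5355, 2.7071, 4.8284)
after link 3: o_3 = (-9.0355, 6.2071, 2.7071)

-9.036 6.207 2.707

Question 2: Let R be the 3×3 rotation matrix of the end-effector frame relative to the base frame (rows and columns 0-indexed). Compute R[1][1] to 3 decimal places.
-0.500

End-effector y-axis (col 1 of R) = (0.5000,-0.5000,0.7071)
R[1][1] = -0.5000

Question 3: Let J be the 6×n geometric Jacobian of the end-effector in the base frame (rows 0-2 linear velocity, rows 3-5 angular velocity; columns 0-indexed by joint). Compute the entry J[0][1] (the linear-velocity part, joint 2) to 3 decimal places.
axis z_1 = (-0.7071,-0.7071,0.0000); lever o_n−o_1 = (-6.9142,4.0858,0.7071)
cross product → J_v[:, 1] = (-0.5000,0.5000,-7.7782)
J_ω[:, 1] = z_1
entry J[0][1] = -0.5000

-0.500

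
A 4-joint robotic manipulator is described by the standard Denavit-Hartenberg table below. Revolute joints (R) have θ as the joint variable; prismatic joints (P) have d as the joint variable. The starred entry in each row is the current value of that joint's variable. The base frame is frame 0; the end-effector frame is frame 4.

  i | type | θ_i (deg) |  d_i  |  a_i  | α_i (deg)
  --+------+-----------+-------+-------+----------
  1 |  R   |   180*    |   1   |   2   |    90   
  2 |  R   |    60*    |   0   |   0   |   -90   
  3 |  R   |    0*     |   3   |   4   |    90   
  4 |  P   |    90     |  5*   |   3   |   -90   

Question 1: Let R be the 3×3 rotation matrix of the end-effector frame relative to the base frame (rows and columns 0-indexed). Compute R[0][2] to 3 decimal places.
0.500

End-effector z-axis (col 2 of R) = (0.5000,0.0000,-0.8660)
R[0][2] = 0.5000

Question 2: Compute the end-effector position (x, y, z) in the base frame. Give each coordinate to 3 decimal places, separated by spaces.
after link 1: o_1 = (-2.0000, 0.0000, 1.0000)
after link 2: o_2 = (-2.0000, 0.0000, 1.0000)
after link 3: o_3 = (-1.4019, 0.0000, 5.9641)
after link 4: o_4 = (1.1962, 5.0000, 7.4641)

1.196 5.000 7.464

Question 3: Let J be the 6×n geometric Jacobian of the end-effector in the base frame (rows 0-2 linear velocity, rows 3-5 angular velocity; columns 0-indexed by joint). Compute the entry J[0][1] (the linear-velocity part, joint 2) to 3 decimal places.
axis z_1 = (0.0000,1.0000,0.0000); lever o_n−o_1 = (3.1962,5.0000,6.4641)
cross product → J_v[:, 1] = (6.4641,-0.0000,-3.1962)
J_ω[:, 1] = z_1
entry J[0][1] = 6.4641

6.464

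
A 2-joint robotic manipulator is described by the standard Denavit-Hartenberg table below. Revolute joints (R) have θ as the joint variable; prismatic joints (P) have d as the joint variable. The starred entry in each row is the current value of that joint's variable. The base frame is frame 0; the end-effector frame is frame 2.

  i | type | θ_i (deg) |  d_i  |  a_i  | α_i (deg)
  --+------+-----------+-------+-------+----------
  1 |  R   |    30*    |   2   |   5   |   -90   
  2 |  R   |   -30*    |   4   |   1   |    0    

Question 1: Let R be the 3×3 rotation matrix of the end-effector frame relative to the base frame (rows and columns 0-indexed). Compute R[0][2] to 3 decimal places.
-0.500

End-effector z-axis (col 2 of R) = (-0.5000,0.8660,0.0000)
R[0][2] = -0.5000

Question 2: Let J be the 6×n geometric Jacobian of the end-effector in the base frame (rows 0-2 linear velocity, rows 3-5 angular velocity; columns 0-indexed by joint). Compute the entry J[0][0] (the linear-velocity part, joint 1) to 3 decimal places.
axis z_0 = ẑ; lever o_n−o_0 = (3.0801,6.3971,2.5000)
cross product → J_v[:, 0] = (-6.3971,3.0801,0.0000)
J_ω[:, 0] = z_0
entry J[0][0] = -6.3971

-6.397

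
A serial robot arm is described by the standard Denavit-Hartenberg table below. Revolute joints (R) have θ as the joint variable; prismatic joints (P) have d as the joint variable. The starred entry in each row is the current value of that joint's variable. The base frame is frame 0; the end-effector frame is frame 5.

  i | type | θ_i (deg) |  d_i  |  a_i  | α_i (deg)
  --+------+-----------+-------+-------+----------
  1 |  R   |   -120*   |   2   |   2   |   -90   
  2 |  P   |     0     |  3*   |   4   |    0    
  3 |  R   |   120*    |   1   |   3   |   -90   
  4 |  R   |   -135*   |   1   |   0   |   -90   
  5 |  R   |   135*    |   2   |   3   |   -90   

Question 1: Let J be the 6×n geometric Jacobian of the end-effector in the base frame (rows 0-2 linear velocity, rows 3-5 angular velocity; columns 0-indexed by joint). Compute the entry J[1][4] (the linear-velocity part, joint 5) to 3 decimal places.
2.991

axis z_4 = (0.7891,-0.0474,-0.6124); lever o_n−o_4 = (-0.2643,-0.2862,-3.5844)
cross product → J_v[:, 4] = (-0.0055,2.9905,-0.2384)
J_ω[:, 4] = z_4
entry J[1][4] = 2.9905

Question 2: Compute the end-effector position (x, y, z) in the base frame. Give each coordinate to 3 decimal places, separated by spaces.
1.383 -5.433 -3.683

after link 1: o_1 = (-1.0000, -1.7321, 2.0000)
after link 2: o_2 = (-0.4019, -6.6962, 2.0000)
after link 3: o_3 = (1.2141, -5.8971, -0.5981)
after link 4: o_4 = (1.6471, -5.1471, -0.0981)
after link 5: o_5 = (1.3828, -5.4333, -3.6825)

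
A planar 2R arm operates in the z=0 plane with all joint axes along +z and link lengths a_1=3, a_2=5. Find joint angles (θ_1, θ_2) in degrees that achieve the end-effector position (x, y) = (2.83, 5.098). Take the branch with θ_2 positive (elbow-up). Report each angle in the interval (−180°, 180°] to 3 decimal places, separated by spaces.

cos θ_2 = (33.9985−3²−5²)/(2·3·5) = -0.0000; θ_2 = 90.0029° (elbow-up)
β = atan2(5.0980,2.8300) = 60.9645°; ψ = atan2(5.0000,2.9998) = 59.0383°
θ_1 = β − ψ = 1.9261°

1.926 90.003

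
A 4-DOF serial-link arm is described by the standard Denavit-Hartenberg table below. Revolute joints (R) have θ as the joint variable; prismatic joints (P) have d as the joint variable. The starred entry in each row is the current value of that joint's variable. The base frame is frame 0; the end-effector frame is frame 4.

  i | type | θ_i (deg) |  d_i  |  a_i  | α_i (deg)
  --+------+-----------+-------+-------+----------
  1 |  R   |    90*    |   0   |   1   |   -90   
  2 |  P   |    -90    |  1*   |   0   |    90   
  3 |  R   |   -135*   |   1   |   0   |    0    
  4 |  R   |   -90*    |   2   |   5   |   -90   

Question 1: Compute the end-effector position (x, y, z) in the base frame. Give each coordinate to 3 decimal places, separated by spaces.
-4.536 -2.000 -3.536

after link 1: o_1 = (0.0000, 1.0000, 0.0000)
after link 2: o_2 = (-1.0000, 1.0000, 0.0000)
after link 3: o_3 = (-1.0000, 0.0000, 0.0000)
after link 4: o_4 = (-4.5355, -2.0000, -3.5355)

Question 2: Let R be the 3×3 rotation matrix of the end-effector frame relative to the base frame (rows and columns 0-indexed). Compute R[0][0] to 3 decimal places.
End-effector x-axis (col 0 of R) = (-0.7071,0.0000,-0.7071)
R[0][0] = -0.7071

-0.707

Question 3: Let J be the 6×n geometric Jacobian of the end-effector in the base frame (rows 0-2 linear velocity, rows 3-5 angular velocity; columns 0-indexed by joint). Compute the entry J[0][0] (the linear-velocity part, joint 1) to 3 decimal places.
axis z_0 = ẑ; lever o_n−o_0 = (-4.5355,-2.0000,-3.5355)
cross product → J_v[:, 0] = (2.0000,-4.5355,0.0000)
J_ω[:, 0] = z_0
entry J[0][0] = 2.0000

2.000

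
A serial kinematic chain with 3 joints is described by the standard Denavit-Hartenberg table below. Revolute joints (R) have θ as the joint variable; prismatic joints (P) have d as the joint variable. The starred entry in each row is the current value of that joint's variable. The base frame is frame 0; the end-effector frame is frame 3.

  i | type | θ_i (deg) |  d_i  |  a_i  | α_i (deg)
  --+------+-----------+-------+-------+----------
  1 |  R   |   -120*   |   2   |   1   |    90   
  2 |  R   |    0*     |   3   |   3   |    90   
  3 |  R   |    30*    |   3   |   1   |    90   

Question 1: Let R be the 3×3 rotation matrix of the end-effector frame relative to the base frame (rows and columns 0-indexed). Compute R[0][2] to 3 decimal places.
0.500

End-effector z-axis (col 2 of R) = (0.5000,-0.8660,-0.0000)
R[0][2] = 0.5000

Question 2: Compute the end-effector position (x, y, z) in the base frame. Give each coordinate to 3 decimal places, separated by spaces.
-5.464 -2.464 -1.000

after link 1: o_1 = (-0.5000, -0.8660, 2.0000)
after link 2: o_2 = (-4.5981, -1.9641, 2.0000)
after link 3: o_3 = (-5.4641, -2.4641, -1.0000)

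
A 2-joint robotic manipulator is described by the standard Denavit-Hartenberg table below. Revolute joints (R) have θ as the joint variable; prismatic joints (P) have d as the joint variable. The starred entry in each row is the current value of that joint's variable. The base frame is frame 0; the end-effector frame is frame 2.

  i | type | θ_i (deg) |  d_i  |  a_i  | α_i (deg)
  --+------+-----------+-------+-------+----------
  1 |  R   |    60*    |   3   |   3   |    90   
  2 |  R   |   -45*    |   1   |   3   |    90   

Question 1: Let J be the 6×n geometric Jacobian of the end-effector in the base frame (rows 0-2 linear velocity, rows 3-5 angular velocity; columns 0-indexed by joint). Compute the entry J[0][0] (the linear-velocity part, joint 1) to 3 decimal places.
axis z_0 = ẑ; lever o_n−o_0 = (3.4267,3.9352,0.8787)
cross product → J_v[:, 0] = (-3.9352,3.4267,0.0000)
J_ω[:, 0] = z_0
entry J[0][0] = -3.9352

-3.935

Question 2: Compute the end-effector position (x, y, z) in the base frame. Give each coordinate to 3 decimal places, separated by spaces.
3.427 3.935 0.879

after link 1: o_1 = (1.5000, 2.5981, 3.0000)
after link 2: o_2 = (3.4267, 3.9352, 0.8787)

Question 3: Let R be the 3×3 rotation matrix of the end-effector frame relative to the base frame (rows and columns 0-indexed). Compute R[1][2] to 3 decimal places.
-0.612

End-effector z-axis (col 2 of R) = (-0.3536,-0.6124,-0.7071)
R[1][2] = -0.6124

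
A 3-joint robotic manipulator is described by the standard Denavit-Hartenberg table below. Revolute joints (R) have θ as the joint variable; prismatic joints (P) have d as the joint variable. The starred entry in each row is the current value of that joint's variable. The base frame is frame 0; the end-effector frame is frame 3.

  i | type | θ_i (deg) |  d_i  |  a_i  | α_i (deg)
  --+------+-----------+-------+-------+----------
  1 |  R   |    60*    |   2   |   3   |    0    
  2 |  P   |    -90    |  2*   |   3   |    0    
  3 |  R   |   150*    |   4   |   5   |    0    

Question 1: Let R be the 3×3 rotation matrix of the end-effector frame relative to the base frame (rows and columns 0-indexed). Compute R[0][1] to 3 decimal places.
-0.866

End-effector y-axis (col 1 of R) = (-0.8660,-0.5000,0.0000)
R[0][1] = -0.8660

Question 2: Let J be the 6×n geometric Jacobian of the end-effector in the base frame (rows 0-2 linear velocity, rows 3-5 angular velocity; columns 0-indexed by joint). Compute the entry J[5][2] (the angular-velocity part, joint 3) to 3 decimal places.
axis z_2 = (0.0000,0.0000,1.0000); lever o_n−o_2 = (-2.5000,4.3301,4.0000)
cross product → J_v[:, 2] = (-4.3301,-2.5000,0.0000)
J_ω[:, 2] = z_2
entry J[5][2] = 1.0000

1.000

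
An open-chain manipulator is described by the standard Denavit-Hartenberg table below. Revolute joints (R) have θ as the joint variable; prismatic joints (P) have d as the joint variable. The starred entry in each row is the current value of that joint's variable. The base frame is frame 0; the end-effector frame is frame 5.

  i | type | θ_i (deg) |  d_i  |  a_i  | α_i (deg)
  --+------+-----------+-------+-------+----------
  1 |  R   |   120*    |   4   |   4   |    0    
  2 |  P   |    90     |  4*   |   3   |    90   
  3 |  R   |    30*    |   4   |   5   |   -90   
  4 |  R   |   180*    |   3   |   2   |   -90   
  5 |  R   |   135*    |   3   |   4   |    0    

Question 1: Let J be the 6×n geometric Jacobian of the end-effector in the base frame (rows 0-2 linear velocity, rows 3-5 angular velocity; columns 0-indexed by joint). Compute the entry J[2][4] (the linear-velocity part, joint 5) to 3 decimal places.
axis z_4 = (-0.5000,0.8660,0.0000); lever o_n−o_4 = (-4.8461,0.6662,-1.0353)
cross product → J_v[:, 4] = (-0.8966,-0.5176,3.8637)
J_ω[:, 4] = z_4
entry J[2][4] = 3.8637

3.864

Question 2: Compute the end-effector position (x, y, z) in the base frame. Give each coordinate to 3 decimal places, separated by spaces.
after link 1: o_1 = (-2.0000, 3.4641, 4.0000)
after link 2: o_2 = (-4.5981, 1.9641, 8.0000)
after link 3: o_3 = (-10.3481, 3.2631, 10.5000)
after link 4: o_4 = (-7.5490, 4.8792, 12.0981)
after link 5: o_5 = (-12.3951, 5.5454, 11.0628)

-12.395 5.545 11.063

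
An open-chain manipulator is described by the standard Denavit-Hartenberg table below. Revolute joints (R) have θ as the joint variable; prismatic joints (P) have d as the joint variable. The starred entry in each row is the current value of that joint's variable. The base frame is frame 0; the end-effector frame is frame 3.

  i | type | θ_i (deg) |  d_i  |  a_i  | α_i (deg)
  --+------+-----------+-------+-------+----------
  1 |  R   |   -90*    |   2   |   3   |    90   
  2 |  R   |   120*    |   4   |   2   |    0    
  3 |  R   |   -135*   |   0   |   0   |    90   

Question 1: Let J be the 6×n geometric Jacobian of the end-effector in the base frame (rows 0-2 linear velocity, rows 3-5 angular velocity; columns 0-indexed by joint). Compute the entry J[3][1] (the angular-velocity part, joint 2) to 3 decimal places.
axis z_1 = (-1.0000,-0.0000,0.0000); lever o_n−o_1 = (-4.0000,1.0000,1.7321)
cross product → J_v[:, 1] = (-0.0000,1.7321,-1.0000)
J_ω[:, 1] = z_1
entry J[3][1] = -1.0000

-1.000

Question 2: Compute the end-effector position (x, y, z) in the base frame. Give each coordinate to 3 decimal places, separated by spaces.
-4.000 -2.000 3.732

after link 1: o_1 = (0.0000, -3.0000, 2.0000)
after link 2: o_2 = (-4.0000, -2.0000, 3.7321)
after link 3: o_3 = (-4.0000, -2.0000, 3.7321)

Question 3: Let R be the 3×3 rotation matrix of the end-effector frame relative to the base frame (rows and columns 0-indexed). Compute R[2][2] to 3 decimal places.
-0.966

End-effector z-axis (col 2 of R) = (-0.0000,0.2588,-0.9659)
R[2][2] = -0.9659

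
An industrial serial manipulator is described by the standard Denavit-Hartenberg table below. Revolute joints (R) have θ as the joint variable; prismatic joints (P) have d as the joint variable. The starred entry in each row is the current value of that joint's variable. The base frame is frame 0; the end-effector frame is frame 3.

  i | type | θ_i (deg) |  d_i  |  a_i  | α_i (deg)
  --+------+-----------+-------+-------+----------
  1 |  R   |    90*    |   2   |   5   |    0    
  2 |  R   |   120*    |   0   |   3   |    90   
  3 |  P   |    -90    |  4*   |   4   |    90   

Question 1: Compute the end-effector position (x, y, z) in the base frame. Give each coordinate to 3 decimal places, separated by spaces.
-4.598 6.964 -2.000

after link 1: o_1 = (0.0000, 5.0000, 2.0000)
after link 2: o_2 = (-2.5981, 3.5000, 2.0000)
after link 3: o_3 = (-4.5981, 6.9641, -2.0000)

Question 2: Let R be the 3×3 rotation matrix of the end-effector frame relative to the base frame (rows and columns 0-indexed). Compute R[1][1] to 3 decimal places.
0.866

End-effector y-axis (col 1 of R) = (-0.5000,0.8660,0.0000)
R[1][1] = 0.8660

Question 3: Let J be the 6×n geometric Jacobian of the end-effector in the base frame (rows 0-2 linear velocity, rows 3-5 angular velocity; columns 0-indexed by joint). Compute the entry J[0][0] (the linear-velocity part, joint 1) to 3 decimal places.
-6.964

axis z_0 = ẑ; lever o_n−o_0 = (-4.5981,6.9641,-2.0000)
cross product → J_v[:, 0] = (-6.9641,-4.5981,0.0000)
J_ω[:, 0] = z_0
entry J[0][0] = -6.9641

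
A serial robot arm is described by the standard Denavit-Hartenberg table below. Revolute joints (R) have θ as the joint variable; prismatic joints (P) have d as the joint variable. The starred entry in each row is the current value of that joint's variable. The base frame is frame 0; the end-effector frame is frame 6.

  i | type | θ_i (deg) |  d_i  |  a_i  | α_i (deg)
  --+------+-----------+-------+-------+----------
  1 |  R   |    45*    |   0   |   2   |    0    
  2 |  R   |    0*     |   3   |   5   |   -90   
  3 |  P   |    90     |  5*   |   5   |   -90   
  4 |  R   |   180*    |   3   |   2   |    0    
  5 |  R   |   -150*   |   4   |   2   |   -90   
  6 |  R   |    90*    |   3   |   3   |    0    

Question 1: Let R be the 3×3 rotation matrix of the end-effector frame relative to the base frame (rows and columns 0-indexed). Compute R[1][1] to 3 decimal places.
End-effector y-axis (col 1 of R) = (-0.3536,0.3536,0.8660)
R[1][1] = 0.3536

0.354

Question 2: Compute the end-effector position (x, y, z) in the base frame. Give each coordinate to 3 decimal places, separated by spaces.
1.130 3.113 -0.232

after link 1: o_1 = (1.4142, 1.4142, 0.0000)
after link 2: o_2 = (4.9497, 4.9497, 3.0000)
after link 3: o_3 = (1.4142, 8.4853, -2.0000)
after link 4: o_4 = (-0.7071, 6.3640, 0.0000)
after link 5: o_5 = (-2.8284, 2.8284, -1.7321)
after link 6: o_6 = (1.1300, 3.1126, -0.2321)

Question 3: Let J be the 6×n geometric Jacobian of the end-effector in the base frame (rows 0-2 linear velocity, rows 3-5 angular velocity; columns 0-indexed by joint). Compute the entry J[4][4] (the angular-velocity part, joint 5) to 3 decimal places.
-0.707

axis z_4 = (-0.7071,-0.7071,-0.0000); lever o_n−o_4 = (1.8371,-3.2513,-0.2321)
cross product → J_v[:, 4] = (0.1641,-0.1641,3.5981)
J_ω[:, 4] = z_4
entry J[4][4] = -0.7071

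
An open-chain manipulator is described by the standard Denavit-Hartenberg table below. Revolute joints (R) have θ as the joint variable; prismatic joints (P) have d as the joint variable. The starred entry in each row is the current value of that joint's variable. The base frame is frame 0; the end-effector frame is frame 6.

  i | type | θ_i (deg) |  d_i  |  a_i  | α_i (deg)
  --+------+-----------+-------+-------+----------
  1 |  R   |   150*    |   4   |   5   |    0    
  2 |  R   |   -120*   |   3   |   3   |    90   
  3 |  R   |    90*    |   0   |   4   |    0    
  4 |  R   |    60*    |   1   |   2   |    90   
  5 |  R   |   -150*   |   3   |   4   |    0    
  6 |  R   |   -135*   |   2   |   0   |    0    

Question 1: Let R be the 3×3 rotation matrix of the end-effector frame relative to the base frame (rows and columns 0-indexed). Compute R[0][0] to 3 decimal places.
0.289

End-effector x-axis (col 0 of R) = (0.2888,-0.9486,0.1294)
R[0][0] = 0.2888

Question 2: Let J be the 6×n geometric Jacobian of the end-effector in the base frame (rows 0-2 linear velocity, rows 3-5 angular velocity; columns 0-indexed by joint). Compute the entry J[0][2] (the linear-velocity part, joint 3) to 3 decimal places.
axis z_2 = (0.5000,-0.8660,0.0000); lever o_n−o_2 = (2.7631,2.7500,7.5981)
cross product → J_v[:, 2] = (-6.5801,-3.7990,3.7679)
J_ω[:, 2] = z_2
entry J[0][2] = -6.5801

-6.580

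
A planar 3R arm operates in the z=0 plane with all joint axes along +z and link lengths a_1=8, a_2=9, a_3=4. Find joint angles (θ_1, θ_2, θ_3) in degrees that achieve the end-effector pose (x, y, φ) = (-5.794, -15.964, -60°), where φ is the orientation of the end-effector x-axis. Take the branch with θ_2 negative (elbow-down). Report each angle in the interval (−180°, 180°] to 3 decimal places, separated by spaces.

-89.998 -60.003 90.001

wrist centre = target − a_3·(cos φ, sin φ) = (-7.7940, -12.4999)
cos θ_2 = (216.9939−8²−9²)/(2·8·9) = 0.5000; θ_2 = -60.0028° (elbow-down)
β = atan2(-12.4999,-7.7940) = -121.9446°; ψ = atan2(-7.7944,12.4996) = -31.9466°
θ_1 = β − ψ = -89.9979°
θ_3 = φ − θ_1 − θ_2 = 90.0007° (wrapped to (-180°,180°])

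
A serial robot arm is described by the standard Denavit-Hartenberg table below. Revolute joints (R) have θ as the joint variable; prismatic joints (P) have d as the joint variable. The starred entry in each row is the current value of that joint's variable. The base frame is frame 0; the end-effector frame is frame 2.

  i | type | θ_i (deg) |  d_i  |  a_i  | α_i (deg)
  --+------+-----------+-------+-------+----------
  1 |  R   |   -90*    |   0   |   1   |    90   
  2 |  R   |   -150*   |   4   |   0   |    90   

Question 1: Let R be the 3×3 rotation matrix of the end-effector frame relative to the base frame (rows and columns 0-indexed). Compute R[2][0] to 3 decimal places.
End-effector x-axis (col 0 of R) = (-0.0000,0.8660,-0.5000)
R[2][0] = -0.5000

-0.500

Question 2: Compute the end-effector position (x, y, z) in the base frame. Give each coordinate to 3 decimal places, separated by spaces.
after link 1: o_1 = (0.0000, -1.0000, 0.0000)
after link 2: o_2 = (-4.0000, -1.0000, 0.0000)

-4.000 -1.000 0.000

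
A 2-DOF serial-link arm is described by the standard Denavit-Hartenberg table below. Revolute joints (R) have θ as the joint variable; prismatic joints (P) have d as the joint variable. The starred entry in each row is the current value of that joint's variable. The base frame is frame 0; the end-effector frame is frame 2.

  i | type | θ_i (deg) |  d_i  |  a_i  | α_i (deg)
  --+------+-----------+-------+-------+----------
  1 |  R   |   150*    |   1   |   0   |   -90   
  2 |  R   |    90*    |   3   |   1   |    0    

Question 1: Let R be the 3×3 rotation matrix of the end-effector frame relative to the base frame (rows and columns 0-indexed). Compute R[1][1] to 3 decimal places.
End-effector y-axis (col 1 of R) = (0.8660,-0.5000,-0.0000)
R[1][1] = -0.5000

-0.500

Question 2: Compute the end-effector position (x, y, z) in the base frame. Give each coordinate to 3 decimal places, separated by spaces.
-1.500 -2.598 0.000

after link 1: o_1 = (0.0000, 0.0000, 1.0000)
after link 2: o_2 = (-1.5000, -2.5981, 0.0000)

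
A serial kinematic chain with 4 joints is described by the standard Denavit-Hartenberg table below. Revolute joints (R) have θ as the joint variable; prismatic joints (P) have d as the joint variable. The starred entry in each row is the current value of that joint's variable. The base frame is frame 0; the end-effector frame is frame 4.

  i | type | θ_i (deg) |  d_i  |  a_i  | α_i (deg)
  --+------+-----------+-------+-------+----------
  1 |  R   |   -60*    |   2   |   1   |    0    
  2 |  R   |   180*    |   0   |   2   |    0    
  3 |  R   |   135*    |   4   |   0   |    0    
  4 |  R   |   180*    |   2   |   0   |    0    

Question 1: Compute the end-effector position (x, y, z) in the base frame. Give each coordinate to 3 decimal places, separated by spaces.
after link 1: o_1 = (0.5000, -0.8660, 2.0000)
after link 2: o_2 = (-0.5000, 0.8660, 2.0000)
after link 3: o_3 = (-0.5000, 0.8660, 6.0000)
after link 4: o_4 = (-0.5000, 0.8660, 8.0000)

-0.500 0.866 8.000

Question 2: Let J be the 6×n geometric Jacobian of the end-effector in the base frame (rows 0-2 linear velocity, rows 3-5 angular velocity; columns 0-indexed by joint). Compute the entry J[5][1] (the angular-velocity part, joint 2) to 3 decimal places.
1.000

axis z_1 = (0.0000,0.0000,1.0000); lever o_n−o_1 = (-1.0000,1.7321,6.0000)
cross product → J_v[:, 1] = (-1.7321,-1.0000,0.0000)
J_ω[:, 1] = z_1
entry J[5][1] = 1.0000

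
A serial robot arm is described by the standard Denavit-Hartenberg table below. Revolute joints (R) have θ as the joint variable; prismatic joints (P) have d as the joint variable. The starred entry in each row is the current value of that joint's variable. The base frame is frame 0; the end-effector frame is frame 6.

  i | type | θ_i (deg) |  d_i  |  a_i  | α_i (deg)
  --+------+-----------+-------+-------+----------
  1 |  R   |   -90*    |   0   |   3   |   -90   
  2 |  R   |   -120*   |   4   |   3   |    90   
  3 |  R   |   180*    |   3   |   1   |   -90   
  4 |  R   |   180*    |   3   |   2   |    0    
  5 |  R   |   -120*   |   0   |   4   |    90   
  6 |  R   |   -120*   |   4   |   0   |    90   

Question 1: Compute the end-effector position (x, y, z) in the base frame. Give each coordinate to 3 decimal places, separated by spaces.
1.000 -2.402 -2.036

after link 1: o_1 = (0.0000, -3.0000, 0.0000)
after link 2: o_2 = (4.0000, -1.5000, 2.5981)
after link 3: o_3 = (4.0000, 0.5981, 0.2321)
after link 4: o_4 = (1.0000, 1.5981, 1.9641)
after link 5: o_5 = (1.0000, -2.4019, 1.9641)
after link 6: o_6 = (1.0000, -2.4019, -2.0359)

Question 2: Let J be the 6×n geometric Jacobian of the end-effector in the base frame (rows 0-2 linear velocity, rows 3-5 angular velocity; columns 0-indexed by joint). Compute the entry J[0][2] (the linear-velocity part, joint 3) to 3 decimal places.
axis z_2 = (0.0000,0.8660,-0.5000); lever o_n−o_2 = (-3.0000,-0.9019,-4.6340)
cross product → J_v[:, 2] = (-4.4641,1.5000,2.5981)
J_ω[:, 2] = z_2
entry J[0][2] = -4.4641

-4.464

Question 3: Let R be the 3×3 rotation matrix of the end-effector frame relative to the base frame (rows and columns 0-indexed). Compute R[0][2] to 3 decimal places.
End-effector z-axis (col 2 of R) = (-0.5000,0.8660,-0.0000)
R[0][2] = -0.5000

-0.500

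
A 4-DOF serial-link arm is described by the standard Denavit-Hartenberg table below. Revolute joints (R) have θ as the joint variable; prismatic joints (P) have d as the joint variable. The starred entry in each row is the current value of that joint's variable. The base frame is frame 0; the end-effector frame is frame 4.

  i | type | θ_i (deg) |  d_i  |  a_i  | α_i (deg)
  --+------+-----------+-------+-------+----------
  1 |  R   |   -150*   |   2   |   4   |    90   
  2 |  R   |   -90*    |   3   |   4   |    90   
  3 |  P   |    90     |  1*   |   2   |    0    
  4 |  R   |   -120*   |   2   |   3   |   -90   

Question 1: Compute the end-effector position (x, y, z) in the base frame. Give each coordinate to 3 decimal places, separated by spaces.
-2.616 2.531 -4.598

after link 1: o_1 = (-3.4641, -2.0000, 2.0000)
after link 2: o_2 = (-4.9641, 0.5981, -2.0000)
after link 3: o_3 = (-5.0981, 2.8301, -2.0000)
after link 4: o_4 = (-2.6160, 2.5311, -4.5981)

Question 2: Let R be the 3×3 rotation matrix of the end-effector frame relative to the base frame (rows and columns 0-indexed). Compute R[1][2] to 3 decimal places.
End-effector z-axis (col 2 of R) = (-0.4330,0.7500,-0.5000)
R[1][2] = 0.7500

0.750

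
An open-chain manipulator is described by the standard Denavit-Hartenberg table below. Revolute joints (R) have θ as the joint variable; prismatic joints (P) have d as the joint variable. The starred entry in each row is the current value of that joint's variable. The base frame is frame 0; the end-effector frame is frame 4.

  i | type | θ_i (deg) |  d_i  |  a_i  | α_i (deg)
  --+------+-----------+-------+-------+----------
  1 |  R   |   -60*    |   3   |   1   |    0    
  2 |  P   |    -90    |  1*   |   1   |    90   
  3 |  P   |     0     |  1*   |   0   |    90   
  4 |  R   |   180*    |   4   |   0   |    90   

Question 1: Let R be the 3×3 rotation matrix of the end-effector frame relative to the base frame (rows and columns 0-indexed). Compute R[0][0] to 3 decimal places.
0.866

End-effector x-axis (col 0 of R) = (0.8660,0.5000,0.0000)
R[0][0] = 0.8660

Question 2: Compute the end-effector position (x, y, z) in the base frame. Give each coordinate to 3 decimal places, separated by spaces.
after link 1: o_1 = (0.5000, -0.8660, 3.0000)
after link 2: o_2 = (-0.3660, -1.3660, 4.0000)
after link 3: o_3 = (-0.8660, -0.5000, 4.0000)
after link 4: o_4 = (-0.8660, -0.5000, 0.0000)

-0.866 -0.500 0.000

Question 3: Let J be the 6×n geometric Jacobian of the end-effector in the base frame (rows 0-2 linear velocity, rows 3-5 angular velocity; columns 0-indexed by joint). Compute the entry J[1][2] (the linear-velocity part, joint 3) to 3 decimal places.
prismatic axis z_2 = (-0.5000,0.8660,0.0000)
J_v[:, 2] = z_2; J_ω[:, 2] = (0,0,0)
entry J[1][2] = 0.8660

0.866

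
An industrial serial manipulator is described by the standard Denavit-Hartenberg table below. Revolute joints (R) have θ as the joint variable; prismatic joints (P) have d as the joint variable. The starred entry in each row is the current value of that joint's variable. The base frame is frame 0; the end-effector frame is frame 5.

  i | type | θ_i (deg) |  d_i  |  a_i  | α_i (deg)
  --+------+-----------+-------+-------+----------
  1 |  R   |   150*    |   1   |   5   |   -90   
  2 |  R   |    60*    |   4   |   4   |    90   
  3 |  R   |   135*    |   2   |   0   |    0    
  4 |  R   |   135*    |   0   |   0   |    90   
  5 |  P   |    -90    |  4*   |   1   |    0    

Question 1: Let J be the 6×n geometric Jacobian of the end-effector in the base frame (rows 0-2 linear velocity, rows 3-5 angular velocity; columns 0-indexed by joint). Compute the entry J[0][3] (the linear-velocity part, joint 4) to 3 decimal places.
axis z_3 = (-0.7500,0.4330,0.5000); lever o_n−o_3 = (2.4821,-1.4330,2.9641)
cross product → J_v[:, 3] = (2.0000,3.4641,0.0000)
J_ω[:, 3] = z_3
entry J[0][3] = 2.0000

2.000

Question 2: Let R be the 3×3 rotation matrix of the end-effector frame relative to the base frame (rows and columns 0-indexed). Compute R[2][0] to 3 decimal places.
End-effector x-axis (col 0 of R) = (0.7500,-0.4330,-0.5000)
R[2][0] = -0.5000

-0.500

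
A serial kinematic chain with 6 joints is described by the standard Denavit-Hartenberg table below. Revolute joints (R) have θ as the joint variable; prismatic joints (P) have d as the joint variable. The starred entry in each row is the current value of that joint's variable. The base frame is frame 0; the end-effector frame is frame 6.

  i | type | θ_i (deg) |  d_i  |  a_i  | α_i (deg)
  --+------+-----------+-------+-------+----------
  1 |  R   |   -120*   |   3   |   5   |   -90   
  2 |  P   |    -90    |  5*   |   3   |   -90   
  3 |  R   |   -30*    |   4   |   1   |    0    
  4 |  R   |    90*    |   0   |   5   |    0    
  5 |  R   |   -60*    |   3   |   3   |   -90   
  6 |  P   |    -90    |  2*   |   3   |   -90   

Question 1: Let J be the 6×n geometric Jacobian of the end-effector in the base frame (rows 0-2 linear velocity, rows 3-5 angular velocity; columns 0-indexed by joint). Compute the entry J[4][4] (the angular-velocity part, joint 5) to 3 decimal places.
axis z_4 = (-0.5000,-0.8660,-0.0000); lever o_n−o_4 = (-4.7321,-4.1962,3.0000)
cross product → J_v[:, 4] = (-2.5981,1.5000,-2.0000)
J_ω[:, 4] = z_4
entry J[4][4] = -0.8660

-0.866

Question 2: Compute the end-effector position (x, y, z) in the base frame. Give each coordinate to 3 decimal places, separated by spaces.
after link 1: o_1 = (-2.5000, -4.3301, 3.0000)
after link 2: o_2 = (1.8301, -6.8301, 6.0000)
after link 3: o_3 = (0.2631, -10.5442, 6.8660)
after link 4: o_4 = (-3.4869, -8.3792, 9.3660)
after link 5: o_5 = (-4.9869, -10.9772, 12.3660)
after link 6: o_6 = (-8.2189, -12.5753, 12.3660)

-8.219 -12.575 12.366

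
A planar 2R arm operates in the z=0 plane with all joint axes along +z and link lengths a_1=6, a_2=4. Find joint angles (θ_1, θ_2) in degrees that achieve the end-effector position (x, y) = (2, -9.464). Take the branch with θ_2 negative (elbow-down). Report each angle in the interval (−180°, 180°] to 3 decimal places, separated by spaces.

-66.133 -30.005

cos θ_2 = (93.5673−6²−4²)/(2·6·4) = 0.8660; θ_2 = -30.0046° (elbow-down)
β = atan2(-9.4640,2.0000) = -78.0674°; ψ = atan2(-2.0003,9.4639) = -11.9343°
θ_1 = β − ψ = -66.1331°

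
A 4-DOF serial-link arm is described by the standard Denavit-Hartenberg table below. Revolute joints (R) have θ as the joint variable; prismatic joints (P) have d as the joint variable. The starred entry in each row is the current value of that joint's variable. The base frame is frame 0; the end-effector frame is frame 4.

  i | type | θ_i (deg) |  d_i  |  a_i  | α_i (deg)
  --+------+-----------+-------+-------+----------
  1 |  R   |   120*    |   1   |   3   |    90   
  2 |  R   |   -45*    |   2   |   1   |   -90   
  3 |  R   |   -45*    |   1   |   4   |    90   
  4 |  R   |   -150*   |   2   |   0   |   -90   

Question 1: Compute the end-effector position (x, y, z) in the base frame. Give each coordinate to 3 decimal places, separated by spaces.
2.699 7.810 0.000

after link 1: o_1 = (-1.5000, 2.5981, 1.0000)
after link 2: o_2 = (-0.1215, 4.2104, 0.2929)
after link 3: o_3 = (0.9744, 7.9691, -1.0000)
after link 4: o_4 = (2.6992, 7.8102, 0.0000)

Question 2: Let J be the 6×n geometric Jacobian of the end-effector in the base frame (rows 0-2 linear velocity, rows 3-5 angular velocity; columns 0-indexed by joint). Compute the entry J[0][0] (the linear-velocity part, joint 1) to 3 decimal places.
-7.810

axis z_0 = ẑ; lever o_n−o_0 = (2.6992,7.8102,0.0000)
cross product → J_v[:, 0] = (-7.8102,2.6992,0.0000)
J_ω[:, 0] = z_0
entry J[0][0] = -7.8102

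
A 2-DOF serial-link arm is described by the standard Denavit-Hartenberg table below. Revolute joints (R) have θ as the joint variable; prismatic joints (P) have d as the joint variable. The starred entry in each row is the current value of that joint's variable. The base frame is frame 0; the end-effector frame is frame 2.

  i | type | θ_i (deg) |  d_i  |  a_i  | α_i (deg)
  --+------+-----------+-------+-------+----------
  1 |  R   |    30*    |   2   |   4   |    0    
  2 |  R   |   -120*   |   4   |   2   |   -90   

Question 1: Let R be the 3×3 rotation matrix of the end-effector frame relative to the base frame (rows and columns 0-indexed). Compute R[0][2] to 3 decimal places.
End-effector z-axis (col 2 of R) = (1.0000,0.0000,0.0000)
R[0][2] = 1.0000

1.000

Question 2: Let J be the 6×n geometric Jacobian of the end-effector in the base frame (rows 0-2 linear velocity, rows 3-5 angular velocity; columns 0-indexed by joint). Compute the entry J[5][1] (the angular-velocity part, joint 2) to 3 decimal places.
1.000

axis z_1 = (0.0000,0.0000,1.0000); lever o_n−o_1 = (0.0000,-2.0000,4.0000)
cross product → J_v[:, 1] = (2.0000,0.0000,-0.0000)
J_ω[:, 1] = z_1
entry J[5][1] = 1.0000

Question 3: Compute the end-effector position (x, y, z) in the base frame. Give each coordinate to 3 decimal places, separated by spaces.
after link 1: o_1 = (3.4641, 2.0000, 2.0000)
after link 2: o_2 = (3.4641, -0.0000, 6.0000)

3.464 -0.000 6.000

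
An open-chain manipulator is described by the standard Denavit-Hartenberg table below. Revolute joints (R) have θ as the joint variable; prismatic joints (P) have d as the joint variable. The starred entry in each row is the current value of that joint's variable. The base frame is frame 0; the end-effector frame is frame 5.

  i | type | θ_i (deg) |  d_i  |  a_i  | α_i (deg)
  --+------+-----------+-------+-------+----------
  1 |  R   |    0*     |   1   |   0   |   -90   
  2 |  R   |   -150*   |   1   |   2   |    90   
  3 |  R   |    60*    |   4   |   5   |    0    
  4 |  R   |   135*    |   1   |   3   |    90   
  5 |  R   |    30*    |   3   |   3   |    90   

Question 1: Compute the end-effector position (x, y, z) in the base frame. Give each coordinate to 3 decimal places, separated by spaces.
after link 1: o_1 = (0.0000, 0.0000, 1.0000)
after link 2: o_2 = (-1.7321, 1.0000, 2.0000)
after link 3: o_3 = (-5.8971, 5.3301, -0.2141)
after link 4: o_4 = (-3.8876, 4.5537, -2.5290)
after link 5: o_5 = (-1.7918, 6.7790, -5.4711)

-1.792 6.779 -5.471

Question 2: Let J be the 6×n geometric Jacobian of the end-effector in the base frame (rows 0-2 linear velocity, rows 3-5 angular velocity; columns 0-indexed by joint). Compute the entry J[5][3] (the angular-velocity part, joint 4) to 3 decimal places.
axis z_3 = (-0.5000,0.0000,-0.8660); lever o_n−o_3 = (4.1053,1.4489,-5.2570)
cross product → J_v[:, 3] = (1.2548,-6.1838,-0.7244)
J_ω[:, 3] = z_3
entry J[5][3] = -0.8660

-0.866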